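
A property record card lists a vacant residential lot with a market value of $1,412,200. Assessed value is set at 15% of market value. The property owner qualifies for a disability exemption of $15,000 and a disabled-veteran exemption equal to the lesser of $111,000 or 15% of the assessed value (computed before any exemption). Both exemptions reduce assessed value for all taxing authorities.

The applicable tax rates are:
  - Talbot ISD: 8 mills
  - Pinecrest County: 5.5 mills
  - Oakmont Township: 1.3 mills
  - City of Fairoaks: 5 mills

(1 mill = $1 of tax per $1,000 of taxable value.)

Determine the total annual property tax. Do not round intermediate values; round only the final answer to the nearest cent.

$3,268.10

Assessed value = $1,412,200 × 0.15 = $211,830
Disabled-veteran exemption = min($111,000, 15% × $211,830) = min($111,000, $31,774.5) = $31,774.5 (percentage binds)
Taxable value = $211,830 − $15,000 − $31,774.5 = $165,055.5
Talbot ISD: $165,055.5 × 0.008 = $1,320.444
Pinecrest County: $165,055.5 × 0.0055 = $907.80525
Oakmont Township: $165,055.5 × 0.0013 = $214.57215
City of Fairoaks: $165,055.5 × 0.005 = $825.2775
Total = $3,268.0989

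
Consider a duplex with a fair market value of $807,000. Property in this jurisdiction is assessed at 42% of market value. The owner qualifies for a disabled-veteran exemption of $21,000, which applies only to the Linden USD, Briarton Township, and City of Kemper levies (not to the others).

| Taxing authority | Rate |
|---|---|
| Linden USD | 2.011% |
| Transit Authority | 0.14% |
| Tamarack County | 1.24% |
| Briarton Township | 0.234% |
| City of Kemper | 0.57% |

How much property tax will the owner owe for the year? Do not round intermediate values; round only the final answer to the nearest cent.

Assessed value = $807,000 × 0.42 = $338,940
Linden USD: ($338,940 − $21,000) × 0.02011 = $317,940 × 0.02011 = $6,393.7734
Transit Authority: $338,940 × 0.0014 = $474.516
Tamarack County: $338,940 × 0.0124 = $4,202.856
Briarton Township: ($338,940 − $21,000) × 0.00234 = $317,940 × 0.00234 = $743.9796
City of Kemper: ($338,940 − $21,000) × 0.0057 = $317,940 × 0.0057 = $1,812.258
Total = $13,627.383

$13,627.38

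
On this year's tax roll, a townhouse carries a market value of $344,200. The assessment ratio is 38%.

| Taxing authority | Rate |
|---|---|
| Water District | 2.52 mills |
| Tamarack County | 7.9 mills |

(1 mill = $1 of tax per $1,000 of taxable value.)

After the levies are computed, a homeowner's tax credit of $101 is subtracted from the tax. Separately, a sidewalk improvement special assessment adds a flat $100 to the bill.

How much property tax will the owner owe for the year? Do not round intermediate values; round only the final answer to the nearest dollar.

$1,362

Assessed value = $344,200 × 0.38 = $130,796
Water District: $130,796 × 0.00252 = $329.60592
Tamarack County: $130,796 × 0.0079 = $1,033.2884
Levies subtotal = $1,362.89432
After credit = $1,362.89432 − $101 = $1,261.89432
Total = $1,261.89432 + $100 = $1,361.89432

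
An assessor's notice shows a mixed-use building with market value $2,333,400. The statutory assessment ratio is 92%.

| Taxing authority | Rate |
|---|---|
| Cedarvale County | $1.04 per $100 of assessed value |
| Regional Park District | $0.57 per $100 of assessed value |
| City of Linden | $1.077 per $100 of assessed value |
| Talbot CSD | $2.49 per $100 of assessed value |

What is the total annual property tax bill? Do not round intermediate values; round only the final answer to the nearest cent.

Assessed value = $2,333,400 × 0.92 = $2,146,728
Cedarvale County: $2,146,728 × 0.0104 = $22,325.9712
Regional Park District: $2,146,728 × 0.0057 = $12,236.3496
City of Linden: $2,146,728 × 0.01077 = $23,120.26056
Talbot CSD: $2,146,728 × 0.0249 = $53,453.5272
Total = $22,325.9712 + $12,236.3496 + $23,120.26056 + $53,453.5272 = $111,136.10856

$111,136.11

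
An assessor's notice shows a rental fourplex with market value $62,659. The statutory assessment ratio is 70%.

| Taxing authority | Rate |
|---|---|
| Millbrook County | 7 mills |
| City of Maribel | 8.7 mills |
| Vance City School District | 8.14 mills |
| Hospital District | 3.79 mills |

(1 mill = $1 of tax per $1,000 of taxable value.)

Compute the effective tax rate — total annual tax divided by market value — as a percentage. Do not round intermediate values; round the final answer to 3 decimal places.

Assessed value = $62,659 × 0.7 = $43,861.3
Millbrook County: $43,861.3 × 0.007 = $307.0291
City of Maribel: $43,861.3 × 0.0087 = $381.59331
Vance City School District: $43,861.3 × 0.00814 = $357.030982
Hospital District: $43,861.3 × 0.00379 = $166.234327
Total tax = $1,211.887719
Effective rate = $1,211.887719 ÷ $62,659 = 1.934% of market value

1.934%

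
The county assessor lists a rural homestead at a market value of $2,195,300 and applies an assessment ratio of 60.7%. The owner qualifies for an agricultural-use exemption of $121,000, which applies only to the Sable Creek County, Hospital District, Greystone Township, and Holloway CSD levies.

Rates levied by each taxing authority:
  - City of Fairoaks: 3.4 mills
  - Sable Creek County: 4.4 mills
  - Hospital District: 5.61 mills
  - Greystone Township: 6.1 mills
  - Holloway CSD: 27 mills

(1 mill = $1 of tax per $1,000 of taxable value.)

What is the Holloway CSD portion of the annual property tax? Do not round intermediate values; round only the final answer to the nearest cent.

$32,711.77

Assessed value = $2,195,300 × 0.607 = $1,332,547.1
Holloway CSD taxable value = $1,332,547.1 − $121,000 = $1,211,547.1
Holloway CSD levy = $1,211,547.1 × 0.027 = $32,711.7717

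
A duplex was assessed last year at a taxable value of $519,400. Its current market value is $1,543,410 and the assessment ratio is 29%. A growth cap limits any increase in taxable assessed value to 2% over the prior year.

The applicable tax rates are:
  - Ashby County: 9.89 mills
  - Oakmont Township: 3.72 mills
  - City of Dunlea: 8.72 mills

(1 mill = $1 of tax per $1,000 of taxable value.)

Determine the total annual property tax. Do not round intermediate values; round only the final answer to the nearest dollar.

Uncapped assessed value = $1,543,410 × 0.29 = $447,588.9
Cap limit = $519,400 × 1.02 = $529,788
Taxable assessed value = min($447,588.9, $529,788) = $447,588.9 (cap does not bind)
Ashby County: $447,588.9 × 0.00989 = $4,426.654221
Oakmont Township: $447,588.9 × 0.00372 = $1,665.030708
City of Dunlea: $447,588.9 × 0.00872 = $3,902.975208
Total = $9,994.660137

$9,995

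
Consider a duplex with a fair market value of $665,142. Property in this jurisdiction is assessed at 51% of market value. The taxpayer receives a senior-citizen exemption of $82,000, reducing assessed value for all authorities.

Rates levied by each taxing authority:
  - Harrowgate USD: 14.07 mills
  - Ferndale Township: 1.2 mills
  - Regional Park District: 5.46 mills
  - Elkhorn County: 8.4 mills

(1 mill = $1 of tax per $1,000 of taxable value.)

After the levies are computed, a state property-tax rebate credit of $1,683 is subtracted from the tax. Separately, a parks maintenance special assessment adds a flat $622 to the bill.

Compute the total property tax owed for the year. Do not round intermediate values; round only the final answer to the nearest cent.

$6,431.89

Assessed value = $665,142 × 0.51 = $339,222.42
Taxable value = $339,222.42 − $82,000 = $257,222.42
Harrowgate USD: $257,222.42 × 0.01407 = $3,619.1194494
Ferndale Township: $257,222.42 × 0.0012 = $308.666904
Regional Park District: $257,222.42 × 0.00546 = $1,404.4344132
Elkhorn County: $257,222.42 × 0.0084 = $2,160.668328
Levies subtotal = $7,492.8890946
After credit = $7,492.8890946 − $1,683 = $5,809.8890946
Total = $5,809.8890946 + $622 = $6,431.8890946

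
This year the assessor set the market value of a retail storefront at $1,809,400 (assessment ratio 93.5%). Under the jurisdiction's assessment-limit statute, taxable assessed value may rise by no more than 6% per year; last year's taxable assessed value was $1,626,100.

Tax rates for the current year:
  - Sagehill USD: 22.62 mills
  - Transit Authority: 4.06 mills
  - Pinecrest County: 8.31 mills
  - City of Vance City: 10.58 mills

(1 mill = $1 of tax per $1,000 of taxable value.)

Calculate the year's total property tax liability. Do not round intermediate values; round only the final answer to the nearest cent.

Uncapped assessed value = $1,809,400 × 0.935 = $1,691,789
Cap limit = $1,626,100 × 1.06 = $1,723,666
Taxable assessed value = min($1,691,789, $1,723,666) = $1,691,789 (cap does not bind)
Sagehill USD: $1,691,789 × 0.02262 = $38,268.26718
Transit Authority: $1,691,789 × 0.00406 = $6,868.66334
Pinecrest County: $1,691,789 × 0.00831 = $14,058.76659
City of Vance City: $1,691,789 × 0.01058 = $17,899.12762
Total = $77,094.82473

$77,094.82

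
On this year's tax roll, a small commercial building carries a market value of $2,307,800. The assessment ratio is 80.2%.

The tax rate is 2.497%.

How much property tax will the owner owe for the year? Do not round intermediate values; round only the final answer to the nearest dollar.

Assessed value = $2,307,800 × 0.802 = $1,850,855.6
Tax = $1,850,855.6 × 0.02497 = $46,215.864332

$46,216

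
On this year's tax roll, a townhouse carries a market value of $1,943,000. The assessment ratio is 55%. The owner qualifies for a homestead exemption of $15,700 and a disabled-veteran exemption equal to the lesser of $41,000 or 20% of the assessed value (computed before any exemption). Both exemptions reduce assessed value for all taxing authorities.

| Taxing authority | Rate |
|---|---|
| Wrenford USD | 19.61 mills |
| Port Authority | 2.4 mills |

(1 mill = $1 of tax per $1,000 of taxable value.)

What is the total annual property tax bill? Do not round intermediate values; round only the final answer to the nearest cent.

$22,273.02

Assessed value = $1,943,000 × 0.55 = $1,068,650
Disabled-veteran exemption = min($41,000, 20% × $1,068,650) = min($41,000, $213,730) = $41,000 (dollar cap binds)
Taxable value = $1,068,650 − $15,700 − $41,000 = $1,011,950
Wrenford USD: $1,011,950 × 0.01961 = $19,844.3395
Port Authority: $1,011,950 × 0.0024 = $2,428.68
Total = $22,273.0195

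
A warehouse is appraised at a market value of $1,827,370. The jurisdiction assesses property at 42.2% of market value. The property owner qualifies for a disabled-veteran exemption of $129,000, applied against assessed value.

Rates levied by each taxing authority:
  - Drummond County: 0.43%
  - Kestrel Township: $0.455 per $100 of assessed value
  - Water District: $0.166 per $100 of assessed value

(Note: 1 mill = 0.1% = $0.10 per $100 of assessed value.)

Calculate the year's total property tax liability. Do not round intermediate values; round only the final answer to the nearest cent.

$6,749.00

Assessed value = $1,827,370 × 0.422 = $771,150.14
Taxable value = $771,150.14 − $129,000 = $642,150.14
Drummond County: $642,150.14 × 0.0043 = $2,761.245602
Kestrel Township: $642,150.14 × 0.00455 = $2,921.783137
Water District: $642,150.14 × 0.00166 = $1,065.9692324
Total = $6,748.9979714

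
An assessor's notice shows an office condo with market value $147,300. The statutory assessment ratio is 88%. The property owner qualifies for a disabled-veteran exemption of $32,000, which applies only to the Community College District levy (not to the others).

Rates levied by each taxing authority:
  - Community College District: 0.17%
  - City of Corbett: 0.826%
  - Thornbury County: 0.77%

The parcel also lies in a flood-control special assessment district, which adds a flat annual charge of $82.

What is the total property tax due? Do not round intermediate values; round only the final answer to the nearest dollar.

$2,317

Assessed value = $147,300 × 0.88 = $129,624
Community College District: ($129,624 − $32,000) × 0.0017 = $97,624 × 0.0017 = $165.9608
City of Corbett: $129,624 × 0.00826 = $1,070.69424
Thornbury County: $129,624 × 0.0077 = $998.1048
Levies subtotal = $2,234.75984
Total = $2,234.75984 + $82 = $2,316.75984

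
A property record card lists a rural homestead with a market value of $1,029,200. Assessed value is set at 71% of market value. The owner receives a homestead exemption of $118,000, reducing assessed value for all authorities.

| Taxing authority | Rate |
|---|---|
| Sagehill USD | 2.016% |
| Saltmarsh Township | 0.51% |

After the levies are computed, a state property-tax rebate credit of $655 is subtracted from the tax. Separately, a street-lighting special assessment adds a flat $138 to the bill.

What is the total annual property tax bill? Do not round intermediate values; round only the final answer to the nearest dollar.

Assessed value = $1,029,200 × 0.71 = $730,732
Taxable value = $730,732 − $118,000 = $612,732
Sagehill USD: $612,732 × 0.02016 = $12,352.67712
Saltmarsh Township: $612,732 × 0.0051 = $3,124.9332
Levies subtotal = $15,477.61032
After credit = $15,477.61032 − $655 = $14,822.61032
Total = $14,822.61032 + $138 = $14,960.61032

$14,961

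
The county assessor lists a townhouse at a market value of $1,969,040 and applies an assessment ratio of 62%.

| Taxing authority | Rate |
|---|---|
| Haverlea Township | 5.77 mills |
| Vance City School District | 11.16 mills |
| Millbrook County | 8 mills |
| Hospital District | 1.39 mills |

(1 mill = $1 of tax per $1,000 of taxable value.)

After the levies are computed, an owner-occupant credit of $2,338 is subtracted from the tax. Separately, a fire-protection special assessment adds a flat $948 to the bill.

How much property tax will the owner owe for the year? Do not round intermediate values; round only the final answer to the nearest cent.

Assessed value = $1,969,040 × 0.62 = $1,220,804.8
Haverlea Township: $1,220,804.8 × 0.00577 = $7,044.043696
Vance City School District: $1,220,804.8 × 0.01116 = $13,624.181568
Millbrook County: $1,220,804.8 × 0.008 = $9,766.4384
Hospital District: $1,220,804.8 × 0.00139 = $1,696.918672
Levies subtotal = $32,131.582336
After credit = $32,131.582336 − $2,338 = $29,793.582336
Total = $29,793.582336 + $948 = $30,741.582336

$30,741.58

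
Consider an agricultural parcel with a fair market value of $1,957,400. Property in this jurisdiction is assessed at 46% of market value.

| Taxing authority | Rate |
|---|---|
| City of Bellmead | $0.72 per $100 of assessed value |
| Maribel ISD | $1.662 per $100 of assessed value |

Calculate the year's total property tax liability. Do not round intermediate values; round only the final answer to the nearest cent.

Assessed value = $1,957,400 × 0.46 = $900,404
City of Bellmead: $900,404 × 0.0072 = $6,482.9088
Maribel ISD: $900,404 × 0.01662 = $14,964.71448
Total = $6,482.9088 + $14,964.71448 = $21,447.62328

$21,447.62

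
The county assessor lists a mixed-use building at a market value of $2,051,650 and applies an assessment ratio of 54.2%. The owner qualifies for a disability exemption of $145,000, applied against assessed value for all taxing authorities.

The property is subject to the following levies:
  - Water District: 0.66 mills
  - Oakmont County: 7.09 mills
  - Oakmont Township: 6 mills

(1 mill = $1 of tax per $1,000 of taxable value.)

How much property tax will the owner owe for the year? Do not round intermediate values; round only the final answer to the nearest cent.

Assessed value = $2,051,650 × 0.542 = $1,111,994.3
Taxable value = $1,111,994.3 − $145,000 = $966,994.3
Water District: $966,994.3 × 0.00066 = $638.216238
Oakmont County: $966,994.3 × 0.00709 = $6,855.989587
Oakmont Township: $966,994.3 × 0.006 = $5,801.9658
Total = $638.216238 + $6,855.989587 + $5,801.9658 = $13,296.171625

$13,296.17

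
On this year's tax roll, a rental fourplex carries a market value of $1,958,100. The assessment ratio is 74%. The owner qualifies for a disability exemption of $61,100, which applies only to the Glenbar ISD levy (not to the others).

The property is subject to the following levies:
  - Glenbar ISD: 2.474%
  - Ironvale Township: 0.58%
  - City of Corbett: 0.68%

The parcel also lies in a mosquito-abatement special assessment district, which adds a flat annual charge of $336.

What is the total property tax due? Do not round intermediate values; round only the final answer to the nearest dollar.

Assessed value = $1,958,100 × 0.74 = $1,448,994
Glenbar ISD: ($1,448,994 − $61,100) × 0.02474 = $1,387,894 × 0.02474 = $34,336.49756
Ironvale Township: $1,448,994 × 0.0058 = $8,404.1652
City of Corbett: $1,448,994 × 0.0068 = $9,853.1592
Levies subtotal = $52,593.82196
Total = $52,593.82196 + $336 = $52,929.82196

$52,930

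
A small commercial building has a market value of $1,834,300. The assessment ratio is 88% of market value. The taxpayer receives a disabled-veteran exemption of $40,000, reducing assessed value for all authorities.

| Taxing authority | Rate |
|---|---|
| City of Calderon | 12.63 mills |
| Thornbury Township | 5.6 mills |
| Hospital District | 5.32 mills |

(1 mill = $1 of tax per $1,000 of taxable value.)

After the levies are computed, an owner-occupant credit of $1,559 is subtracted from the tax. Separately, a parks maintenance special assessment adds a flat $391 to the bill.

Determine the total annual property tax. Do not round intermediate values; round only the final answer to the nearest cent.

$35,904.03

Assessed value = $1,834,300 × 0.88 = $1,614,184
Taxable value = $1,614,184 − $40,000 = $1,574,184
City of Calderon: $1,574,184 × 0.01263 = $19,881.94392
Thornbury Township: $1,574,184 × 0.0056 = $8,815.4304
Hospital District: $1,574,184 × 0.00532 = $8,374.65888
Levies subtotal = $37,072.0332
After credit = $37,072.0332 − $1,559 = $35,513.0332
Total = $35,513.0332 + $391 = $35,904.0332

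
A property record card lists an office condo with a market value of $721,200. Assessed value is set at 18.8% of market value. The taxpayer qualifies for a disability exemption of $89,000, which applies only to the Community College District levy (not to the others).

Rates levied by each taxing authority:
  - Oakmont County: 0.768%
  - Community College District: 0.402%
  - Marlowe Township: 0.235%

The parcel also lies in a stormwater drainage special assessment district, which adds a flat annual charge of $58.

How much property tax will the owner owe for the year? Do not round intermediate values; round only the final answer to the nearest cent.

Assessed value = $721,200 × 0.188 = $135,585.6
Oakmont County: $135,585.6 × 0.00768 = $1,041.297408
Community College District: ($135,585.6 − $89,000) × 0.00402 = $46,585.6 × 0.00402 = $187.274112
Marlowe Township: $135,585.6 × 0.00235 = $318.62616
Levies subtotal = $1,547.19768
Total = $1,547.19768 + $58 = $1,605.19768

$1,605.20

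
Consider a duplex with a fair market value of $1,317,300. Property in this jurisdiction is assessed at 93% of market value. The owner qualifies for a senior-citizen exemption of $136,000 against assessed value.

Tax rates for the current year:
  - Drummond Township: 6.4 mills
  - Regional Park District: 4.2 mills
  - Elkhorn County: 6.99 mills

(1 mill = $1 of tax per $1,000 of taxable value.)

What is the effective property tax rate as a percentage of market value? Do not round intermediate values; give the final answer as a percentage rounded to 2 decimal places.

Assessed value = $1,317,300 × 0.93 = $1,225,089
Taxable value = $1,225,089 − $136,000 = $1,089,089
Drummond Township: $1,089,089 × 0.0064 = $6,970.1696
Regional Park District: $1,089,089 × 0.0042 = $4,574.1738
Elkhorn County: $1,089,089 × 0.00699 = $7,612.73211
Total tax = $19,157.07551
Effective rate = $19,157.07551 ÷ $1,317,300 = 1.45% of market value

1.45%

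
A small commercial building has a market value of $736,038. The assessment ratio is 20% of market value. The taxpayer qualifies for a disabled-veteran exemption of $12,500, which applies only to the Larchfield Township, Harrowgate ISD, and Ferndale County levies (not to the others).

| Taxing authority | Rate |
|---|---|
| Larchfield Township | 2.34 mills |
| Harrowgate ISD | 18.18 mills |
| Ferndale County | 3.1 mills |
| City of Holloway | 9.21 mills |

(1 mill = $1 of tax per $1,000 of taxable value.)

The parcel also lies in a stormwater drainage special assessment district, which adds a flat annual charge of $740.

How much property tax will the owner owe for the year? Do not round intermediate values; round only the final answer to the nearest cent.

$5,277.58

Assessed value = $736,038 × 0.2 = $147,207.6
Larchfield Township: ($147,207.6 − $12,500) × 0.00234 = $134,707.6 × 0.00234 = $315.215784
Harrowgate ISD: ($147,207.6 − $12,500) × 0.01818 = $134,707.6 × 0.01818 = $2,448.984168
Ferndale County: ($147,207.6 − $12,500) × 0.0031 = $134,707.6 × 0.0031 = $417.59356
City of Holloway: $147,207.6 × 0.00921 = $1,355.781996
Levies subtotal = $4,537.575508
Total = $4,537.575508 + $740 = $5,277.575508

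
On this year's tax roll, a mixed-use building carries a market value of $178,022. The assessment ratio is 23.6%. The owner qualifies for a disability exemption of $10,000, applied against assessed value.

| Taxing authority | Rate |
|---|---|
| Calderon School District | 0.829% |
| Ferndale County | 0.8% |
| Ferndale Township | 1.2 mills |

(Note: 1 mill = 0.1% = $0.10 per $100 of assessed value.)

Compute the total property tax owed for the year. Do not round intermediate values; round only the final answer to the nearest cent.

$559.91

Assessed value = $178,022 × 0.236 = $42,013.192
Taxable value = $42,013.192 − $10,000 = $32,013.192
Calderon School District: $32,013.192 × 0.00829 = $265.38936168
Ferndale County: $32,013.192 × 0.008 = $256.105536
Ferndale Township: $32,013.192 × 0.0012 = $38.4158304
Total = $559.91072808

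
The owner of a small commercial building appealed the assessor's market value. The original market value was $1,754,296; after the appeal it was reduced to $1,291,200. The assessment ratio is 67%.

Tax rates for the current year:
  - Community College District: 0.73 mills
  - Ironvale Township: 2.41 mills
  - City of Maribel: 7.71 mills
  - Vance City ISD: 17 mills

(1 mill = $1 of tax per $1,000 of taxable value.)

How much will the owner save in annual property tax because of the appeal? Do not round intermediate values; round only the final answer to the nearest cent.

Old assessed value = $1,754,296 × 0.67 = $1,175,378.32
New assessed value = $1,291,200 × 0.67 = $865,104
Combined rate = 0.00073 + 0.00241 + 0.00771 + 0.017 = 0.02785
Old tax = $1,175,378.32 × 0.02785 = $32,734.286212
New tax = $865,104 × 0.02785 = $24,093.1464
Reduction = $32,734.286212 − $24,093.1464 = $8,641.139812

$8,641.14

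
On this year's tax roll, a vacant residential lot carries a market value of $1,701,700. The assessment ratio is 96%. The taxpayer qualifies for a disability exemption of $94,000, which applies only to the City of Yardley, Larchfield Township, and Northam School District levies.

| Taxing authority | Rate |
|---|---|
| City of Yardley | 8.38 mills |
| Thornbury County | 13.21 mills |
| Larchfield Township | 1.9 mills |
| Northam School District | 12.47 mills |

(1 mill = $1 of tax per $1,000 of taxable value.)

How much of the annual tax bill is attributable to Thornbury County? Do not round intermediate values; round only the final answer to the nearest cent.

$21,580.28

Assessed value = $1,701,700 × 0.96 = $1,633,632
Thornbury County taxable value = $1,633,632 (exemption does not apply)
Thornbury County levy = $1,633,632 × 0.01321 = $21,580.27872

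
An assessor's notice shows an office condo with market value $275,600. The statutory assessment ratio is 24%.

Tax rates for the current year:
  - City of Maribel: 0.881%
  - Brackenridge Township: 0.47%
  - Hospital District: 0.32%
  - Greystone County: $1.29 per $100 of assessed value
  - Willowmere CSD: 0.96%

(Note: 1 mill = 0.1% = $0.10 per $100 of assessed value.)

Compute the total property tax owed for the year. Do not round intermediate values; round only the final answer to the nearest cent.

Assessed value = $275,600 × 0.24 = $66,144
City of Maribel: $66,144 × 0.00881 = $582.72864
Brackenridge Township: $66,144 × 0.0047 = $310.8768
Hospital District: $66,144 × 0.0032 = $211.6608
Greystone County: $66,144 × 0.0129 = $853.2576
Willowmere CSD: $66,144 × 0.0096 = $634.9824
Total = $2,593.50624

$2,593.51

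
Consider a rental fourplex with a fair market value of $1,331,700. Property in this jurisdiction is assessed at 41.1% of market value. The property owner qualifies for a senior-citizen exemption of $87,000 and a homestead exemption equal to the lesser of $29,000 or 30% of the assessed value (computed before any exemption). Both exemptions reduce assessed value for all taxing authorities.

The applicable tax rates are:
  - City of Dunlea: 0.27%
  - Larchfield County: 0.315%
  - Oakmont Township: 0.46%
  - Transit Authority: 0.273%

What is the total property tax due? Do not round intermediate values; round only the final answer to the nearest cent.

Assessed value = $1,331,700 × 0.411 = $547,328.7
Homestead exemption = min($29,000, 30% × $547,328.7) = min($29,000, $164,198.61) = $29,000 (dollar cap binds)
Taxable value = $547,328.7 − $87,000 − $29,000 = $431,328.7
City of Dunlea: $431,328.7 × 0.0027 = $1,164.58749
Larchfield County: $431,328.7 × 0.00315 = $1,358.685405
Oakmont Township: $431,328.7 × 0.0046 = $1,984.11202
Transit Authority: $431,328.7 × 0.00273 = $1,177.527351
Total = $5,684.912266

$5,684.91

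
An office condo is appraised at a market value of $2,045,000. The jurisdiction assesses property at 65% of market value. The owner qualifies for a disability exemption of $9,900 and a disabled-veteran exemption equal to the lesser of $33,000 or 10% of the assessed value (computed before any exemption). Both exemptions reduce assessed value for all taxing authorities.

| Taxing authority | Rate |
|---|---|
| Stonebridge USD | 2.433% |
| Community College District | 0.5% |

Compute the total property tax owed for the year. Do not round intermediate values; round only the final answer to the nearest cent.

$37,728.65

Assessed value = $2,045,000 × 0.65 = $1,329,250
Disabled-veteran exemption = min($33,000, 10% × $1,329,250) = min($33,000, $132,925) = $33,000 (dollar cap binds)
Taxable value = $1,329,250 − $9,900 − $33,000 = $1,286,350
Stonebridge USD: $1,286,350 × 0.02433 = $31,296.8955
Community College District: $1,286,350 × 0.005 = $6,431.75
Total = $37,728.6455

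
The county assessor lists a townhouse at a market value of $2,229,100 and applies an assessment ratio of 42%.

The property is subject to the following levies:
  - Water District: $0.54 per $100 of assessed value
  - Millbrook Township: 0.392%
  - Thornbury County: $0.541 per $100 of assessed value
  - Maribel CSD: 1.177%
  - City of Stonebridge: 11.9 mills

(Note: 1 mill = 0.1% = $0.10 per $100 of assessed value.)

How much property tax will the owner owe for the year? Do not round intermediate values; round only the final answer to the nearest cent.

$35,950.92

Assessed value = $2,229,100 × 0.42 = $936,222
Water District: $936,222 × 0.0054 = $5,055.5988
Millbrook Township: $936,222 × 0.00392 = $3,669.99024
Thornbury County: $936,222 × 0.00541 = $5,064.96102
Maribel CSD: $936,222 × 0.01177 = $11,019.33294
City of Stonebridge: $936,222 × 0.0119 = $11,141.0418
Total = $35,950.9248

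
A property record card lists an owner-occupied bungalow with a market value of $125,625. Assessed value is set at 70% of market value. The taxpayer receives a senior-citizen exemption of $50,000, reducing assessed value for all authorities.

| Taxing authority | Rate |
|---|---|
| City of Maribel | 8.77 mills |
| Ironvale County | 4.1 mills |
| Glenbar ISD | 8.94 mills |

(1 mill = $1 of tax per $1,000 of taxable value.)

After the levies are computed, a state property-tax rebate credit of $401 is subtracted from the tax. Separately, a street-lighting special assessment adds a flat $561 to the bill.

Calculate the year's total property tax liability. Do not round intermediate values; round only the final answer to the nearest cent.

Assessed value = $125,625 × 0.7 = $87,937.5
Taxable value = $87,937.5 − $50,000 = $37,937.5
City of Maribel: $37,937.5 × 0.00877 = $332.711875
Ironvale County: $37,937.5 × 0.0041 = $155.54375
Glenbar ISD: $37,937.5 × 0.00894 = $339.16125
Levies subtotal = $827.416875
After credit = $827.416875 − $401 = $426.416875
Total = $426.416875 + $561 = $987.416875

$987.42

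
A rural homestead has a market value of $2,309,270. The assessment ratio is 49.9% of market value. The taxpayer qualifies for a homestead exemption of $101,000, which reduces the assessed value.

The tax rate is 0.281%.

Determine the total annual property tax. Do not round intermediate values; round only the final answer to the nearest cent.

Assessed value = $2,309,270 × 0.499 = $1,152,325.73
Taxable value = $1,152,325.73 − $101,000 = $1,051,325.73
Tax = $1,051,325.73 × 0.00281 = $2,954.2253013

$2,954.23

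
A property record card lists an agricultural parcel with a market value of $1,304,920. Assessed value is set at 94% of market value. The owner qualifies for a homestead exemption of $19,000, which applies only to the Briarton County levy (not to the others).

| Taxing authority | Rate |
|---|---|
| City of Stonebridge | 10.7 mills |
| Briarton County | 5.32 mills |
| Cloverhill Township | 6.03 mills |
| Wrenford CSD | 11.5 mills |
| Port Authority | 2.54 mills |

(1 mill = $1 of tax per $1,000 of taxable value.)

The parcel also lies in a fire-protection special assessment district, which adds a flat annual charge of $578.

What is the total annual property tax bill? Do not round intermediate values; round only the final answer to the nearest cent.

$44,745.81

Assessed value = $1,304,920 × 0.94 = $1,226,624.8
City of Stonebridge: $1,226,624.8 × 0.0107 = $13,124.88536
Briarton County: ($1,226,624.8 − $19,000) × 0.00532 = $1,207,624.8 × 0.00532 = $6,424.563936
Cloverhill Township: $1,226,624.8 × 0.00603 = $7,396.547544
Wrenford CSD: $1,226,624.8 × 0.0115 = $14,106.1852
Port Authority: $1,226,624.8 × 0.00254 = $3,115.626992
Levies subtotal = $44,167.809032
Total = $44,167.809032 + $578 = $44,745.809032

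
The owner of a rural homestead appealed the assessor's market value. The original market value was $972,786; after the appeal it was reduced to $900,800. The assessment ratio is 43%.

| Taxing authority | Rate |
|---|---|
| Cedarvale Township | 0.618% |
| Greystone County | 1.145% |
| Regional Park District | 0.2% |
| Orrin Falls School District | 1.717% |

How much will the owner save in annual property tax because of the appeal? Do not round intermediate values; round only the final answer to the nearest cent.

$1,139.11

Old assessed value = $972,786 × 0.43 = $418,297.98
New assessed value = $900,800 × 0.43 = $387,344
Combined rate = 0.00618 + 0.01145 + 0.002 + 0.01717 = 0.0368
Old tax = $418,297.98 × 0.0368 = $15,393.365664
New tax = $387,344 × 0.0368 = $14,254.2592
Reduction = $15,393.365664 − $14,254.2592 = $1,139.106464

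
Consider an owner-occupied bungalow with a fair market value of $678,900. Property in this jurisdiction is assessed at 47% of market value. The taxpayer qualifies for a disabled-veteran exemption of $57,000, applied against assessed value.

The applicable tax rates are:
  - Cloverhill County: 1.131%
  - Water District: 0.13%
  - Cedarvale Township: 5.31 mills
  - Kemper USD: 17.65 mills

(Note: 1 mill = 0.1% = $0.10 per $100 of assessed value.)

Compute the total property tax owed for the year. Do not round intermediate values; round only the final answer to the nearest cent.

Assessed value = $678,900 × 0.47 = $319,083
Taxable value = $319,083 − $57,000 = $262,083
Cloverhill County: $262,083 × 0.01131 = $2,964.15873
Water District: $262,083 × 0.0013 = $340.7079
Cedarvale Township: $262,083 × 0.00531 = $1,391.66073
Kemper USD: $262,083 × 0.01765 = $4,625.76495
Total = $9,322.29231

$9,322.29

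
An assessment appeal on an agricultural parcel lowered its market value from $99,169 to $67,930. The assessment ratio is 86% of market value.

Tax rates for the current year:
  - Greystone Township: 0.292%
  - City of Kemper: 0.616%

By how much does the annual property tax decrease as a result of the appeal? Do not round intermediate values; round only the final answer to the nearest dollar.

$244

Old assessed value = $99,169 × 0.86 = $85,285.34
New assessed value = $67,930 × 0.86 = $58,419.8
Combined rate = 0.00292 + 0.00616 = 0.00908
Old tax = $85,285.34 × 0.00908 = $774.3908872
New tax = $58,419.8 × 0.00908 = $530.451784
Reduction = $774.3908872 − $530.451784 = $243.9391032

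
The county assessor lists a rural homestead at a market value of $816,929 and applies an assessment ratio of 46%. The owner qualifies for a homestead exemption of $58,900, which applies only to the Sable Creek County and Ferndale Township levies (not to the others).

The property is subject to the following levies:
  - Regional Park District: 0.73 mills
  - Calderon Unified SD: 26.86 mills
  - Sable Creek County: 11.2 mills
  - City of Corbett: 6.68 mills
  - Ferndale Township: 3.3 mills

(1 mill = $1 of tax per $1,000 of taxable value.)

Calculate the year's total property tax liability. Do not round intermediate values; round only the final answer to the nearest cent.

Assessed value = $816,929 × 0.46 = $375,787.34
Regional Park District: $375,787.34 × 0.00073 = $274.3247582
Calderon Unified SD: $375,787.34 × 0.02686 = $10,093.6479524
Sable Creek County: ($375,787.34 − $58,900) × 0.0112 = $316,887.34 × 0.0112 = $3,549.138208
City of Corbett: $375,787.34 × 0.00668 = $2,510.2594312
Ferndale Township: ($375,787.34 − $58,900) × 0.0033 = $316,887.34 × 0.0033 = $1,045.728222
Total = $17,473.0985718

$17,473.10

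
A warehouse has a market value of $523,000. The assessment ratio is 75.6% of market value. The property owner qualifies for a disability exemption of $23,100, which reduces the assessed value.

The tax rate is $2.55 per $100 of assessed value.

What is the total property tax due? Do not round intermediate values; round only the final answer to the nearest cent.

$9,493.34

Assessed value = $523,000 × 0.756 = $395,388
Taxable value = $395,388 − $23,100 = $372,288
Tax = $372,288 × 0.0255 = $9,493.344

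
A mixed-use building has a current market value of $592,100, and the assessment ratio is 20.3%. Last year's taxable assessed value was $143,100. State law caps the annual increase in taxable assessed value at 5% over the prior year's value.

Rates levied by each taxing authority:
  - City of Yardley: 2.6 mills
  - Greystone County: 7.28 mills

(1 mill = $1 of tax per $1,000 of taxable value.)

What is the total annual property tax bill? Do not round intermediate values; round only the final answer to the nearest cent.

$1,187.54

Uncapped assessed value = $592,100 × 0.203 = $120,196.3
Cap limit = $143,100 × 1.05 = $150,255
Taxable assessed value = min($120,196.3, $150,255) = $120,196.3 (cap does not bind)
City of Yardley: $120,196.3 × 0.0026 = $312.51038
Greystone County: $120,196.3 × 0.00728 = $875.029064
Total = $1,187.539444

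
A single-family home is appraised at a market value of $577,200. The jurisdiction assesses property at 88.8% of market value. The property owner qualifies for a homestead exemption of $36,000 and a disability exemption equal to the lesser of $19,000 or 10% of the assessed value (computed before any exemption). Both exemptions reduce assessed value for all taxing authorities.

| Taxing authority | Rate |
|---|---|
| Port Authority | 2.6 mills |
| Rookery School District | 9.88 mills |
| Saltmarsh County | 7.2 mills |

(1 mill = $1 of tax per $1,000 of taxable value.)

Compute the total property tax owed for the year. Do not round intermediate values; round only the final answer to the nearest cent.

Assessed value = $577,200 × 0.888 = $512,553.6
Disability exemption = min($19,000, 10% × $512,553.6) = min($19,000, $51,255.36) = $19,000 (dollar cap binds)
Taxable value = $512,553.6 − $36,000 − $19,000 = $457,553.6
Port Authority: $457,553.6 × 0.0026 = $1,189.63936
Rookery School District: $457,553.6 × 0.00988 = $4,520.629568
Saltmarsh County: $457,553.6 × 0.0072 = $3,294.38592
Total = $9,004.654848

$9,004.65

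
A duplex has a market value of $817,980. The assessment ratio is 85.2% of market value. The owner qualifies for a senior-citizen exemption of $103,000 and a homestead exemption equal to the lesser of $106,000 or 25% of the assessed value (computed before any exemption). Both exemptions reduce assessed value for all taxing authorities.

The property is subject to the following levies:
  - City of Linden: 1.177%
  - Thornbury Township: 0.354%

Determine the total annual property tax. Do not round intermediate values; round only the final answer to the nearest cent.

$7,470.04

Assessed value = $817,980 × 0.852 = $696,918.96
Homestead exemption = min($106,000, 25% × $696,918.96) = min($106,000, $174,229.74) = $106,000 (dollar cap binds)
Taxable value = $696,918.96 − $103,000 − $106,000 = $487,918.96
City of Linden: $487,918.96 × 0.01177 = $5,742.8061592
Thornbury Township: $487,918.96 × 0.00354 = $1,727.2331184
Total = $7,470.0392776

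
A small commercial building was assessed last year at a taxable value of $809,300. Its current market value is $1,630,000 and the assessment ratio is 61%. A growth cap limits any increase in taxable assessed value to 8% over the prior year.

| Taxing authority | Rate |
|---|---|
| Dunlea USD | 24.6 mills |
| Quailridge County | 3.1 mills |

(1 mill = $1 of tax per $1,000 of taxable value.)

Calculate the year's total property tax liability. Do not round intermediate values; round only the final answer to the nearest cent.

Uncapped assessed value = $1,630,000 × 0.61 = $994,300
Cap limit = $809,300 × 1.08 = $874,044
Taxable assessed value = min($994,300, $874,044) = $874,044 (cap binds)
Dunlea USD: $874,044 × 0.0246 = $21,501.4824
Quailridge County: $874,044 × 0.0031 = $2,709.5364
Total = $24,211.0188

$24,211.02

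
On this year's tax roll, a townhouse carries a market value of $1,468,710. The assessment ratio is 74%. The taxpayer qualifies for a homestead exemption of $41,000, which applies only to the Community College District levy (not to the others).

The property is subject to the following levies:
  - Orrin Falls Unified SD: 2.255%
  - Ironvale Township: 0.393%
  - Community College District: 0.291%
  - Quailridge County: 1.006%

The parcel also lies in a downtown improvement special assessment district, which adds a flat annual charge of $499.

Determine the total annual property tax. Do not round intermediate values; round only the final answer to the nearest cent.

Assessed value = $1,468,710 × 0.74 = $1,086,845.4
Orrin Falls Unified SD: $1,086,845.4 × 0.02255 = $24,508.36377
Ironvale Township: $1,086,845.4 × 0.00393 = $4,271.302422
Community College District: ($1,086,845.4 − $41,000) × 0.00291 = $1,045,845.4 × 0.00291 = $3,043.410114
Quailridge County: $1,086,845.4 × 0.01006 = $10,933.664724
Levies subtotal = $42,756.74103
Total = $42,756.74103 + $499 = $43,255.74103

$43,255.74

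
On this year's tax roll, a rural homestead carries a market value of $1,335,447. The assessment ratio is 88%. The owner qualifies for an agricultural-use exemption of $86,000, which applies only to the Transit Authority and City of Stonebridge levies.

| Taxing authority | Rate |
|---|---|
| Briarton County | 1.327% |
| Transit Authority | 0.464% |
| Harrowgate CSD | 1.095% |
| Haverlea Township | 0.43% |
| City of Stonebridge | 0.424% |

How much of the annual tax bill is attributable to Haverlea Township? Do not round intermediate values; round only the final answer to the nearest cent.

Assessed value = $1,335,447 × 0.88 = $1,175,193.36
Haverlea Township taxable value = $1,175,193.36 (exemption does not apply)
Haverlea Township levy = $1,175,193.36 × 0.0043 = $5,053.331448

$5,053.33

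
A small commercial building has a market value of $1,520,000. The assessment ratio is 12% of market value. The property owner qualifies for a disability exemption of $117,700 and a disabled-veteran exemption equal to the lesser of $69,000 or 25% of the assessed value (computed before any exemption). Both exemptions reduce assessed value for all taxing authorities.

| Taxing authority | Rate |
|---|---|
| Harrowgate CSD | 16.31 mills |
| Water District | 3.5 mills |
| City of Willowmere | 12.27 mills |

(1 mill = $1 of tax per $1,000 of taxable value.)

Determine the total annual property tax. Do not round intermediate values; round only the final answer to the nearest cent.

$612.73

Assessed value = $1,520,000 × 0.12 = $182,400
Disabled-veteran exemption = min($69,000, 25% × $182,400) = min($69,000, $45,600) = $45,600 (percentage binds)
Taxable value = $182,400 − $117,700 − $45,600 = $19,100
Harrowgate CSD: $19,100 × 0.01631 = $311.521
Water District: $19,100 × 0.0035 = $66.85
City of Willowmere: $19,100 × 0.01227 = $234.357
Total = $612.728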